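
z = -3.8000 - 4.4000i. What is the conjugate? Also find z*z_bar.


z_bar = -3.8000 + 4.4000i
z*z_bar = (-3.8)^2 + (-4.4)^2 = 14.44 + 19.36 = 33.8

z_bar = -3.8000 + 4.4000i, z*z_bar = 33.8


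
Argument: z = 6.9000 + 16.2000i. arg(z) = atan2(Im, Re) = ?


Re = 6.9, Im = 16.2
arg = atan2(16.2, 6.9) = 66.9296 degrees

arg(z) = 66.9296 degrees


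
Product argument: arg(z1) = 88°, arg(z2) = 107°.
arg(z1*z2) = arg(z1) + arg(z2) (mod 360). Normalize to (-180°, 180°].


arg(z1*z2) = 88° + 107° = 195°
Normalized to (-180°, 180°]: -165°

-165°


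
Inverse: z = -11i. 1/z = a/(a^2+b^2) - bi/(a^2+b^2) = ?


|z|^2 = 0+121 = 121
1/z = (0 + 11i)/121

1/z = 0 + 0.0909i


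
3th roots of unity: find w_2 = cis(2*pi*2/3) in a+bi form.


Angle = 360*2/3 = 240°
a = cos(240°) = -0.5000
b = sin(240°) = -0.8660

-0.5000 - 0.8660i


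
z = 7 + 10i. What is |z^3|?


|z| = sqrt(49+100) = sqrt(149) = 12.2066
|z^3| = |z|^3 = (sqrt(149))^3 = 149*sqrt(149)

|z^3| = 149*sqrt(149) ≈ 1818.7768


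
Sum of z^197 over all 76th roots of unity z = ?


The roots are w_k = w^k with w = e^(2*pi*i/76), and (w^k)^197 = (w^197)^k.
So S = 1 + u + u^2 + ... + u^(75) with u = w^197.
197 = 2*76 + 45, so 197 is not a multiple of 76: u = (w^76)^2 * w^45 = w^45 ≠ 1 (w is a primitive 76th root), while u^76 = (w^76)^197 = 1.
Geometric series: S = (1 - u^76)/(1 - u) = (1 - 1)/(1 - u) = 0

S = 0


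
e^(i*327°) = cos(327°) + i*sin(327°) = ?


cos(327°) = 0.8387
sin(327°) = -0.5446

e^(i*327°) = 0.8387 - 0.5446i


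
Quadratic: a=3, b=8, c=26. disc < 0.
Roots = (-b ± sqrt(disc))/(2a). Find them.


disc = 8^2 - 4*3*26 = 64 - 312 = -248
sqrt(|disc|) = sqrt(248) = 15.7480
Real part = -8/(2*3) = -1.3333
Imag part = 15.7480/(2*3) = 2.6247

-1.3333 ± 2.6247i


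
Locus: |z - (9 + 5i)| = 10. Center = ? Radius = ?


|z - z0| = r is a circle with center z0 and radius r.
Center = (9, 5), radius = 10

Circle with center (9, 5) and radius 10


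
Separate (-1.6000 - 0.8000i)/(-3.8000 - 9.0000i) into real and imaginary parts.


Multiply by conjugate: (-1.6000 - 0.8000i)(-3.8000 + 9.0000i) / ((-3.8)^2 + (-9)^2)
Numerator real = -1.6*(-3.8) - (0.8)*(-9) = 13.28
Numerator imag = -0.8*(-3.8) - (-1.6)*(-9) = -11.36
Denominator = 95.44
Re(z) = 13.28/95.44 = 0.1391
Im(z) = -11.36/95.44 = -0.1190

Re(z) = 0.1391, Im(z) = -0.1190


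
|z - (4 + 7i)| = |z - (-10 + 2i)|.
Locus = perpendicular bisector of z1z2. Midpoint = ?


Equal distances means the locus is the perpendicular bisector of z1 and z2.
Midpoint = ((4+(-10))/2, (7+2)/2) = (-3.0000, 4.5000)

Perpendicular bisector through (-3.0000, 4.5000)


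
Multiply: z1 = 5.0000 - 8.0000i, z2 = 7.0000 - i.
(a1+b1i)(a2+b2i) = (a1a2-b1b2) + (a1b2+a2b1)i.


Real = 5*7 - (-8)*(-1) = 35 - 8 = 27
Imag = 5*(-1) + 7*(-8) = -5 - (56) = -61

27.0000 - 61.0000i


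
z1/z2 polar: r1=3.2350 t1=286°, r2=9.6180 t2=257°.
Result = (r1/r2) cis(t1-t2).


r = 3.2350 / 9.6180 = 0.3363
theta = 286° - 257° = 29° = 29° (mod 360)

0.3363 cis(29°)


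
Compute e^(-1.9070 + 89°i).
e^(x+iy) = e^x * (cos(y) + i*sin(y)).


e^-1.9070 = 0.1485
cos(89°) = 0.0175
sin(89°) = 0.9998
Real = 0.1485*0.0175 = 0.0026
Imag = 0.1485*0.9998 = 0.1485

0.0026 + 0.1485i


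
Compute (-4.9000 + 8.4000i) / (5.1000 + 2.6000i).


Conjugate of z2 = 5.1000 - 2.6000i
Numerator: (-4.9000 + 8.4000i)(5.1000 - 2.6000i) = -3.1500 + 55.5800i
Denominator: 5.1^2 + 2.6^2 = 32.77
Result = (-3.1500 + 55.5800i)/32.77

-0.0961 + 1.6961i


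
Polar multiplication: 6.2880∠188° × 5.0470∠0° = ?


r = 6.2880 * 5.0470 = 31.7355
theta = 188° + 0° = 188° = 188° (mod 360)

31.7355 cis(188°)


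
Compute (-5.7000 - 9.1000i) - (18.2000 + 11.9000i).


Real: -5.7 - 18.2 = -23.9
Imag: -9.1 - 11.9 = -21

-23.9000 - 21.0000i


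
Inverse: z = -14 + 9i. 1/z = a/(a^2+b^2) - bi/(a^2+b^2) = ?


|z|^2 = 196+81 = 277
1/z = (-14 - 9i)/277

1/z = -0.0505 - 0.0325i


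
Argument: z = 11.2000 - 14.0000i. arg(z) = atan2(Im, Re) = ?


Re = 11.2, Im = -14
arg = atan2(-14, 11.2) = -51.3402 degrees

arg(z) = -51.3402 degrees


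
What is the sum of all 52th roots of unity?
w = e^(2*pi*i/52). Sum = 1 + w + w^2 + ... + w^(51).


The sum of all 52th roots of unity is 0.
Geometric series: (1 - w^52)/(1 - w) = (1-1)/(1-w) = 0 since w^52 = 1, w ≠ 1.
Alternatively: coefficient of z^51 in z^52 - 1 is 0.

0


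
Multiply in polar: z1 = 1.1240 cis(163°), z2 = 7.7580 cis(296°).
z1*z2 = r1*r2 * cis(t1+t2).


r = 1.1240 * 7.7580 = 8.7200
theta = 163° + 296° = 459° = 99° (mod 360)

8.7200 cis(99°)


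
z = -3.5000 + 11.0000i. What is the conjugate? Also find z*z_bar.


z_bar = -3.5000 - 11.0000i
z*z_bar = (-3.5)^2 + 11^2 = 12.25 + 121 = 133.25

z_bar = -3.5000 - 11.0000i, z*z_bar = 133.25


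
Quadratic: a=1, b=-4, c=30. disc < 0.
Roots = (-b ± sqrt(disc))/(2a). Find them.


disc = (-4)^2 - 4*1*30 = 16 - 120 = -104
sqrt(|disc|) = sqrt(104) = 10.1980
Real part = 4/(2*1) = 2.0000
Imag part = 10.1980/(2*1) = 5.0990

2.0000 ± 5.0990i


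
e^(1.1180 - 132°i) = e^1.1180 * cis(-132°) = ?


e^1.1180 = 3.0587
cos(-132°) = -0.66913
sin(-132°) = -0.743145
Real = 3.0587*(-0.66913) = -2.0467
Imag = 3.0587*(-0.743145) = -2.2731

-2.0467 - 2.2731i


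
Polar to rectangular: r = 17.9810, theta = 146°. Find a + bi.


a = 17.9810*cos(146°) = 17.9810*(-0.829038) = -14.9069
b = 17.9810*sin(146°) = 17.9810*0.55919 = 10.0548

-14.9069 + 10.0548i


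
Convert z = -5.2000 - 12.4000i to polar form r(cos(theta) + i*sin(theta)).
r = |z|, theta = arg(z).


r = sqrt(27.04+153.76) = sqrt(180.8) = 13.4462
theta = atan2(-12.4, -5.2) = -112.7510 degrees

r = 13.4462, theta = -112.7510 degrees


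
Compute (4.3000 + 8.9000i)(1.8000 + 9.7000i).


Real = 4.3*1.8 - 8.9*9.7 = 7.74 - 86.33 = -78.59
Imag = 4.3*9.7 + 1.8*8.9 = 41.71 + 16.02 = 57.73

-78.5900 + 57.7300i


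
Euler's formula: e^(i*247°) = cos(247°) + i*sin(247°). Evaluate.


cos(247°) = -0.3907
sin(247°) = -0.9205

e^(i*247°) = -0.3907 - 0.9205i


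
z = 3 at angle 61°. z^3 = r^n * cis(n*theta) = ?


r^3 = 3^3 = 27
n*theta = 3*61° = 183° = 183° (mod 360)
a = 27*cos(183°) = -26.9630
b = 27*sin(183°) = -1.4131

27 cis(183°) = -26.9630 - 1.4131i


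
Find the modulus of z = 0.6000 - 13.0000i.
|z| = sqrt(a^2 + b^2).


|z| = sqrt(0.6^2 + (-13)^2) = sqrt(0.36 + 169) = sqrt(169.36) = 13.0138

|z| = 13.0138


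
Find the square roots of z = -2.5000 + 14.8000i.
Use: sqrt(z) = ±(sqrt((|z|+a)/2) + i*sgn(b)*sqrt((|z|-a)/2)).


|z| = sqrt(6.25+219.04) = 15.0097
sqrt((|z|+a)/2) = sqrt((15.0097+(-2.5))/2) = sqrt(6.2548) = 2.5010
sqrt((|z|-a)/2) = sqrt((15.0097-(-2.5))/2) = sqrt(8.7548) = 2.9589

±(2.5010 + 2.9589i) i.e. 2.5010 + 2.9589i and -2.5010 - 2.9589i


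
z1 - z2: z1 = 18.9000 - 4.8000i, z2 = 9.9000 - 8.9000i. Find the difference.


Real: 18.9 - 9.9 = 9
Imag: -4.8 + 8.9 = 4.1

9.0000 + 4.1000i


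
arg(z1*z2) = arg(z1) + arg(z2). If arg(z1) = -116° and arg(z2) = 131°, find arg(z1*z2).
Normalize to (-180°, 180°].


arg(z1*z2) = -116° + 131° = 15°
Normalized to (-180°, 180°]: 15°

15°


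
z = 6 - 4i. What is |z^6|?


|z| = sqrt(36+16) = sqrt(52) = 7.2111
|z^6| = |z|^6 = (sqrt(52))^6 = 52^3 = 140608

|z^6| = 140608


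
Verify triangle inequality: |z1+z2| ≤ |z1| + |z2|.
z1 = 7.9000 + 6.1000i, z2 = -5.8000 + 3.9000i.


|z1| = sqrt(7.9^2 + 6.1^2) = sqrt(99.62) = 9.9810
|z2| = sqrt((-5.8)^2 + 3.9^2) = sqrt(48.85) = 6.9893
z1+z2 = 2.1000 + 10.0000i
|z1+z2| = sqrt(104.41) = 10.2181
|z1|+|z2| = 9.9810 + 6.9893 = 16.9703

|z1+z2| = 10.2181 ≤ |z1|+|z2| = 16.9703 (verified)


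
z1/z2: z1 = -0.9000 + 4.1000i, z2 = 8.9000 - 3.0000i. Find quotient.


Conjugate of z2 = 8.9000 + 3.0000i
Numerator: (-0.9000 + 4.1000i)(8.9000 + 3.0000i) = -20.3100 + 33.7900i
Denominator: 8.9^2 + (-3)^2 = 88.21
Result = (-20.3100 + 33.7900i)/88.21

-0.2302 + 0.3831i


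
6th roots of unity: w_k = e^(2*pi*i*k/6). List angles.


The 6th roots of unity are cis(360k/6°) for k=0..5
Angle step = 360/6 = 60°
Primitive root: cis(60°)
Primitive root = 0.5000 + 0.8660i

6 roots at angles: 0°, 60°, 120°, 180°, 240°, 300°


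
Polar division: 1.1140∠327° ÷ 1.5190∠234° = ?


r = 1.1140 / 1.5190 = 0.7334
theta = 327° - 234° = 93° = 93° (mod 360)

0.7334 cis(93°)


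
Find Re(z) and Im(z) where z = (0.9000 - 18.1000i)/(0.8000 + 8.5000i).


Multiply by conjugate: (0.9000 - 18.1000i)(0.8000 - 8.5000i) / (0.8^2 + 8.5^2)
Numerator real = 0.9*0.8 - (18.1)*8.5 = -153.13
Numerator imag = -18.1*0.8 - 0.9*8.5 = -22.13
Denominator = 72.89
Re(z) = -153.13/72.89 = -2.1008
Im(z) = -22.13/72.89 = -0.3036

Re(z) = -2.1008, Im(z) = -0.3036


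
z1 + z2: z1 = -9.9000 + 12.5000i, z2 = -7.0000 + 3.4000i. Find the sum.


Real: -9.9 - 7 = -16.9
Imag: 12.5 + 3.4 = 15.9

-16.9000 + 15.9000i


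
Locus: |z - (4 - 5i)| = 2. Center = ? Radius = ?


|z - z0| = r is a circle with center z0 and radius r.
Center = (4, -5), radius = 2

Circle with center (4, -5) and radius 2


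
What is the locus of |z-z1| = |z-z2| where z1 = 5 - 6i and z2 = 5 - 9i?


Equal distances means the locus is the perpendicular bisector of z1 and z2.
Midpoint = ((5+5)/2, (-6+(-9))/2) = (5.0000, -7.5000)

Perpendicular bisector through (5.0000, -7.5000)


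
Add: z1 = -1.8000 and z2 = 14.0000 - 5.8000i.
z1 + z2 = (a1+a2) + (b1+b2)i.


Real: -1.8 + 14 = 12.2
Imag: 0 - 5.8 = -5.8

12.2000 - 5.8000i


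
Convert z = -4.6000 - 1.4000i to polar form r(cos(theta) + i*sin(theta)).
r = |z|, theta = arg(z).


r = sqrt(21.16+1.96) = sqrt(23.12) = 4.8083
theta = atan2(-1.4, -4.6) = -163.0725 degrees

r = 4.8083, theta = -163.0725 degrees


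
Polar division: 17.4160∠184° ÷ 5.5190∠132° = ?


r = 17.4160 / 5.5190 = 3.1556
theta = 184° - 132° = 52° = 52° (mod 360)

3.1556 cis(52°)


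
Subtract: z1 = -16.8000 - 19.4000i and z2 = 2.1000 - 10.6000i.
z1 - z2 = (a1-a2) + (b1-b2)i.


Real: -16.8 - 2.1 = -18.9
Imag: -19.4 + 10.6 = -8.8

-18.9000 - 8.8000i


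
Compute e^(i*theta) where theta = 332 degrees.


cos(332°) = 0.8829
sin(332°) = -0.4695

e^(i*332°) = 0.8829 - 0.4695i


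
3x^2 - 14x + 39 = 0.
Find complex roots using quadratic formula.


disc = (-14)^2 - 4*3*39 = 196 - 468 = -272
sqrt(|disc|) = sqrt(272) = 16.4924
Real part = 14/(2*3) = 2.3333
Imag part = 16.4924/(2*3) = 2.7487

2.3333 ± 2.7487i


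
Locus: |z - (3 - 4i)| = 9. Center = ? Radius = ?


|z - z0| = r is a circle with center z0 and radius r.
Center = (3, -4), radius = 9

Circle with center (3, -4) and radius 9


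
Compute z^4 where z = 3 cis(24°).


r^4 = 3^4 = 81
n*theta = 4*24° = 96° = 96° (mod 360)
a = 81*cos(96°) = -8.4668
b = 81*sin(96°) = 80.5563

81 cis(96°) = -8.4668 + 80.5563i


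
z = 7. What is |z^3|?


|z| = sqrt(49+0) = sqrt(49) = 7
|z^3| = |z|^3 = 7^3 = 343

|z^3| = 343


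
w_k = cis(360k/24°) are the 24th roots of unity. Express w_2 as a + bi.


Angle = 360*2/24 = 30°
a = cos(30°) = 0.8660
b = sin(30°) = 0.5000

0.8660 + 0.5000i


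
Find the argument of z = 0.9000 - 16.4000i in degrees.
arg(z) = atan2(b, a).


Re = 0.9, Im = -16.4
arg = atan2(-16.4, 0.9) = -86.8589 degrees

arg(z) = -86.8589 degrees


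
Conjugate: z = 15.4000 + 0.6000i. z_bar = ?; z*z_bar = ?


z_bar = 15.4000 - 0.6000i
z*z_bar = 15.4^2 + 0.6^2 = 237.16 + 0.36 = 237.52

z_bar = 15.4000 - 0.6000i, z*z_bar = 237.52


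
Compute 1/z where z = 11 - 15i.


|z|^2 = 121+225 = 346
1/z = (11 + 15i)/346

1/z = 0.0318 + 0.0434i


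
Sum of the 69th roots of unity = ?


The sum of all 69th roots of unity is 0.
Geometric series: (1 - w^69)/(1 - w) = (1-1)/(1-w) = 0 since w^69 = 1, w ≠ 1.
Alternatively: coefficient of z^68 in z^69 - 1 is 0.

0


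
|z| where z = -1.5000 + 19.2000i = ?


|z| = sqrt((-1.5)^2 + 19.2^2) = sqrt(2.25 + 368.64) = sqrt(370.89) = 19.2585

|z| = 19.2585


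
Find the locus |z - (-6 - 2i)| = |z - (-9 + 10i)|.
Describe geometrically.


Equal distances means the locus is the perpendicular bisector of z1 and z2.
Midpoint = ((-6+(-9))/2, (-2+10)/2) = (-7.5000, 4.0000)

Perpendicular bisector through (-7.5000, 4.0000)


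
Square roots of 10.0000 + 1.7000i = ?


|z| = sqrt(100+2.89) = 10.1435
sqrt((|z|+a)/2) = sqrt((10.1435+10)/2) = sqrt(10.0717) = 3.1736
sqrt((|z|-a)/2) = sqrt((10.1435-10)/2) = sqrt(0.0717) = 0.2678

±(3.1736 + 0.2678i) i.e. 3.1736 + 0.2678i and -3.1736 - 0.2678i


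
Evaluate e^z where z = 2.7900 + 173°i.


e^2.7900 = 16.2810
cos(173°) = -0.99255
sin(173°) = 0.12187
Real = 16.2810*(-0.99255) = -16.1597
Imag = 16.2810*0.12187 = 1.9842

-16.1597 + 1.9842i


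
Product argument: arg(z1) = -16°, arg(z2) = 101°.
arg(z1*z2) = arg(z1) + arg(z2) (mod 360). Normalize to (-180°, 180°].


arg(z1*z2) = -16° + 101° = 85°
Normalized to (-180°, 180°]: 85°

85°


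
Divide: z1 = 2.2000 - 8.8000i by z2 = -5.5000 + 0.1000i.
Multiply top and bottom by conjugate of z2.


Conjugate of z2 = -5.5000 - 0.1000i
Numerator: (2.2000 - 8.8000i)(-5.5000 - 0.1000i) = -12.9800 + 48.1800i
Denominator: (-5.5)^2 + 0.1^2 = 30.26
Result = (-12.9800 + 48.1800i)/30.26

-0.4289 + 1.5922i


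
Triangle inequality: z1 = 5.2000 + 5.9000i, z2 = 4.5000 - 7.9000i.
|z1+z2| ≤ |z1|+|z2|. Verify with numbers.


|z1| = sqrt(5.2^2 + 5.9^2) = sqrt(61.85) = 7.8645
|z2| = sqrt(4.5^2 + (-7.9)^2) = sqrt(82.66) = 9.0918
z1+z2 = 9.7000 - 2.0000i
|z1+z2| = sqrt(98.09) = 9.9040
|z1|+|z2| = 7.8645 + 9.0918 = 16.9563

|z1+z2| = 9.9040 ≤ |z1|+|z2| = 16.9563 (verified)


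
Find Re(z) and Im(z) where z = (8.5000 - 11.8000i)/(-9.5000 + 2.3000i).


Multiply by conjugate: (8.5000 - 11.8000i)(-9.5000 - 2.3000i) / ((-9.5)^2 + 2.3^2)
Numerator real = 8.5*(-9.5) - (11.8)*2.3 = -107.89
Numerator imag = -11.8*(-9.5) - 8.5*2.3 = 92.55
Denominator = 95.54
Re(z) = -107.89/95.54 = -1.1293
Im(z) = 92.55/95.54 = 0.9687

Re(z) = -1.1293, Im(z) = 0.9687


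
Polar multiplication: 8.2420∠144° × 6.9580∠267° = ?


r = 8.2420 * 6.9580 = 57.3478
theta = 144° + 267° = 411° = 51° (mod 360)

57.3478 cis(51°)


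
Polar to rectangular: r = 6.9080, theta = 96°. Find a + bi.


a = 6.9080*cos(96°) = 6.9080*(-0.10453) = -0.7221
b = 6.9080*sin(96°) = 6.9080*0.994522 = 6.8702

-0.7221 + 6.8702i


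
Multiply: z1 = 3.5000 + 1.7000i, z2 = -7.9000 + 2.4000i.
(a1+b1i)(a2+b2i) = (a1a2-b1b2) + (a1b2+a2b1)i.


Real = 3.5*(-7.9) - 1.7*2.4 = -27.65 - 4.08 = -31.73
Imag = 3.5*2.4 - (7.9)*1.7 = 8.4 - (13.43) = -5.03

-31.7300 - 5.0300i


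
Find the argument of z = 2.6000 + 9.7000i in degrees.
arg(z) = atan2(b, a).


Re = 2.6, Im = 9.7
arg = atan2(9.7, 2.6) = 74.9951 degrees

arg(z) = 74.9951 degrees


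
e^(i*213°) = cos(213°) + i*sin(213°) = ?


cos(213°) = -0.8387
sin(213°) = -0.5446

e^(i*213°) = -0.8387 - 0.5446i


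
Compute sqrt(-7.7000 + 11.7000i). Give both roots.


|z| = sqrt(59.29+136.89) = 14.0064
sqrt((|z|+a)/2) = sqrt((14.0064+(-7.7))/2) = sqrt(3.1532) = 1.7757
sqrt((|z|-a)/2) = sqrt((14.0064-(-7.7))/2) = sqrt(10.8532) = 3.2944

±(1.7757 + 3.2944i) i.e. 1.7757 + 3.2944i and -1.7757 - 3.2944i


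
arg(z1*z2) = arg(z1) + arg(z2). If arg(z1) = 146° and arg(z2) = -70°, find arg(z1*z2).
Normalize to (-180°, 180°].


arg(z1*z2) = 146° - 70° = 76°
Normalized to (-180°, 180°]: 76°

76°


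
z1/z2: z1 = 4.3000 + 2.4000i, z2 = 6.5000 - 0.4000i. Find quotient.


Conjugate of z2 = 6.5000 + 0.4000i
Numerator: (4.3000 + 2.4000i)(6.5000 + 0.4000i) = 26.9900 + 17.3200i
Denominator: 6.5^2 + (-0.4)^2 = 42.41
Result = (26.9900 + 17.3200i)/42.41

0.6364 + 0.4084i


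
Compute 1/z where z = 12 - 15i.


|z|^2 = 144+225 = 369
1/z = (12 + 15i)/369

1/z = 0.0325 + 0.0407i


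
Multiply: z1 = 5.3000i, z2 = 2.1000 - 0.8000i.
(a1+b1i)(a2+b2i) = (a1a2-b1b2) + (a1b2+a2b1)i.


Real = 0*2.1 - 5.3*(-0.8) = 0 - (-4.24) = 4.24
Imag = 0*(-0.8) + 2.1*5.3 = 0 + 11.13 = 11.13

4.2400 + 11.1300i


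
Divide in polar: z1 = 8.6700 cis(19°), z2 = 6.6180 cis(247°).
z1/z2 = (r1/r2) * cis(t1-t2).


r = 8.6700 / 6.6180 = 1.3101
theta = 19° - 247° = -228° = 132° (mod 360)

1.3101 cis(132°)


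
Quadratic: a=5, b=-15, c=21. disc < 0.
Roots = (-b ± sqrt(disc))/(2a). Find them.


disc = (-15)^2 - 4*5*21 = 225 - 420 = -195
sqrt(|disc|) = sqrt(195) = 13.9642
Real part = 15/(2*5) = 1.5000
Imag part = 13.9642/(2*5) = 1.3964

1.5000 ± 1.3964i


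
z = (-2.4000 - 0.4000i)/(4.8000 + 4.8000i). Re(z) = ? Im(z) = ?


Multiply by conjugate: (-2.4000 - 0.4000i)(4.8000 - 4.8000i) / (4.8^2 + 4.8^2)
Numerator real = -2.4*4.8 - (0.4)*4.8 = -13.44
Numerator imag = -0.4*4.8 - (-2.4)*4.8 = 9.6
Denominator = 46.08
Re(z) = -13.44/46.08 = -0.2917
Im(z) = 9.6/46.08 = 0.2083

Re(z) = -0.2917, Im(z) = 0.2083


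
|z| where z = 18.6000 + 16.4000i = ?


|z| = sqrt(18.6^2 + 16.4^2) = sqrt(345.96 + 268.96) = sqrt(614.92) = 24.7976

|z| = 24.7976


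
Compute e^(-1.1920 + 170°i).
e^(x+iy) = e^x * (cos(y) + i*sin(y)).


e^-1.1920 = 0.3036
cos(170°) = -0.9848
sin(170°) = 0.1736
Real = 0.3036*(-0.9848) = -0.2990
Imag = 0.3036*0.1736 = 0.0527

-0.2990 + 0.0527i


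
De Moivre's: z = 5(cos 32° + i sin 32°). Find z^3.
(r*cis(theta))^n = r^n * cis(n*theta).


r^3 = 5^3 = 125
n*theta = 3*32° = 96° = 96° (mod 360)
a = 125*cos(96°) = -13.0661
b = 125*sin(96°) = 124.3152

125 cis(96°) = -13.0661 + 124.3152i


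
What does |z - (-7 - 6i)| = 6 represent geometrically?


|z - z0| = r is a circle with center z0 and radius r.
Center = (-7, -6), radius = 6

Circle with center (-7, -6) and radius 6


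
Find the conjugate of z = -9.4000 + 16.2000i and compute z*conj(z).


z_bar = -9.4000 - 16.2000i
z*z_bar = (-9.4)^2 + 16.2^2 = 88.36 + 262.44 = 350.8

z_bar = -9.4000 - 16.2000i, z*z_bar = 350.8


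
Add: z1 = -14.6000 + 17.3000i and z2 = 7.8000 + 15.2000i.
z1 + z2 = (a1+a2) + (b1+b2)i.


Real: -14.6 + 7.8 = -6.8
Imag: 17.3 + 15.2 = 32.5

-6.8000 + 32.5000i


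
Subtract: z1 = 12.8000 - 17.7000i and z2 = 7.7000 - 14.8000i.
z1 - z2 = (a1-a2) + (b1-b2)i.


Real: 12.8 - 7.7 = 5.1
Imag: -17.7 + 14.8 = -2.9

5.1000 - 2.9000i


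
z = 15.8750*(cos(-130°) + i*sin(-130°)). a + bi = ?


a = 15.8750*cos(-130°) = 15.8750*(-0.64279) = -10.2043
b = 15.8750*sin(-130°) = 15.8750*(-0.7660444) = -12.1610

-10.2043 - 12.1610i


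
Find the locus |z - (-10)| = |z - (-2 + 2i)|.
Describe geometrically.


Equal distances means the locus is the perpendicular bisector of z1 and z2.
Midpoint = ((-10+(-2))/2, (0+2)/2) = (-6.0000, 1.0000)

Perpendicular bisector through (-6.0000, 1.0000)


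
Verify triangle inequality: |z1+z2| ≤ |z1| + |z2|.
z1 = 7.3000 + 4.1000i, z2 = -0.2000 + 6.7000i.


|z1| = sqrt(7.3^2 + 4.1^2) = sqrt(70.1) = 8.3726
|z2| = sqrt((-0.2)^2 + 6.7^2) = sqrt(44.93) = 6.7030
z1+z2 = 7.1000 + 10.8000i
|z1+z2| = sqrt(167.05) = 12.9248
|z1|+|z2| = 8.3726 + 6.7030 = 15.0756

|z1+z2| = 12.9248 ≤ |z1|+|z2| = 15.0756 (verified)


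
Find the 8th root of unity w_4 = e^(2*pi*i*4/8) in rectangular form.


Angle = 360*4/8 = 180°
a = cos(180°) = -1.0000
b = sin(180°) = 0

-1.0000 + 0i


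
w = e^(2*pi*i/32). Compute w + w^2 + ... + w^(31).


With w = e^(2*pi*i/32), all 32 of the 32th roots of unity w^0 = 1, w, ..., w^(31) sum to 0: 1 + w + ... + w^(31) = (1 - w^32)/(1 - w) = 0 since w^32 = 1, w ≠ 1.
Removing the root 1: w + w^2 + ... + w^(31) = 0 - 1 = -1

Sum = -1


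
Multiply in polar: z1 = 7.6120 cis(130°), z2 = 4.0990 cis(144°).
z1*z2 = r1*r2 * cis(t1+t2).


r = 7.6120 * 4.0990 = 31.2016
theta = 130° + 144° = 274° = 274° (mod 360)

31.2016 cis(274°)


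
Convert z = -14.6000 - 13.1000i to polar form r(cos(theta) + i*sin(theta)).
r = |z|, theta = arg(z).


r = sqrt(213.16+171.61) = sqrt(384.77) = 19.6156
theta = atan2(-13.1, -14.6) = -138.0996 degrees

r = 19.6156, theta = -138.0996 degrees


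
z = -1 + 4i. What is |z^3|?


|z| = sqrt(1+16) = sqrt(17) = 4.1231
|z^3| = |z|^3 = (sqrt(17))^3 = 17*sqrt(17)

|z^3| = 17*sqrt(17) ≈ 70.0928


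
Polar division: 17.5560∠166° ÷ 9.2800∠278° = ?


r = 17.5560 / 9.2800 = 1.8918
theta = 166° - 278° = -112° = 248° (mod 360)

1.8918 cis(248°)


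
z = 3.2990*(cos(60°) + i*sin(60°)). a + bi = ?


a = 3.2990*cos(60°) = 3.2990*0.5 = 1.6495
b = 3.2990*sin(60°) = 3.2990*0.86603 = 2.8570

1.6495 + 2.8570i


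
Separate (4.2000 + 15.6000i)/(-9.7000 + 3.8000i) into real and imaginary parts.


Multiply by conjugate: (4.2000 + 15.6000i)(-9.7000 - 3.8000i) / ((-9.7)^2 + 3.8^2)
Numerator real = 4.2*(-9.7) + 15.6*3.8 = 18.54
Numerator imag = 15.6*(-9.7) - 4.2*3.8 = -167.28
Denominator = 108.53
Re(z) = 18.54/108.53 = 0.1708
Im(z) = -167.28/108.53 = -1.5413

Re(z) = 0.1708, Im(z) = -1.5413


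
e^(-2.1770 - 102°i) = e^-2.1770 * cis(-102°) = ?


e^-2.1770 = 0.1134
cos(-102°) = -0.2079
sin(-102°) = -0.9781
Real = 0.1134*(-0.2079) = -0.0236
Imag = 0.1134*(-0.9781) = -0.1109

-0.0236 - 0.1109i


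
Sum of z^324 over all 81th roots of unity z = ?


The roots are w_k = w^k with w = e^(2*pi*i/81), and (w^k)^324 = (w^324)^k.
So S = 1 + u + u^2 + ... + u^(80) with u = w^324.
324 = 4*81 + 0, so 324 is a multiple of 81 and u = (w^81)^4 = 1.
Every one of the 81 terms equals 1: S = 81

S = 81


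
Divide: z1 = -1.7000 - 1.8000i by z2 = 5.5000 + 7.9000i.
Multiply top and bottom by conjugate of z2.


Conjugate of z2 = 5.5000 - 7.9000i
Numerator: (-1.7000 - 1.8000i)(5.5000 - 7.9000i) = -23.5700 + 3.5300i
Denominator: 5.5^2 + 7.9^2 = 92.66
Result = (-23.5700 + 3.5300i)/92.66

-0.2544 + 0.0381i


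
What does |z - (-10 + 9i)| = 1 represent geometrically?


|z - z0| = r is a circle with center z0 and radius r.
Center = (-10, 9), radius = 1

Circle with center (-10, 9) and radius 1


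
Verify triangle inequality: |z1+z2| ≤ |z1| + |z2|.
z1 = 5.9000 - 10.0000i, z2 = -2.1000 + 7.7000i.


|z1| = sqrt(5.9^2 + (-10)^2) = sqrt(134.81) = 11.6108
|z2| = sqrt((-2.1)^2 + 7.7^2) = sqrt(63.7) = 7.9812
z1+z2 = 3.8000 - 2.3000i
|z1+z2| = sqrt(19.73) = 4.4418
|z1|+|z2| = 11.6108 + 7.9812 = 19.5920

|z1+z2| = 4.4418 ≤ |z1|+|z2| = 19.5920 (verified)


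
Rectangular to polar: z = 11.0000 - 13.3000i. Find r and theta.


r = sqrt(121+176.89) = sqrt(297.89) = 17.2595
theta = atan2(-13.3, 11) = -50.4069 degrees

r = 17.2595, theta = -50.4069 degrees


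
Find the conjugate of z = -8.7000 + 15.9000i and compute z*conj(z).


z_bar = -8.7000 - 15.9000i
z*z_bar = (-8.7)^2 + 15.9^2 = 75.69 + 252.81 = 328.5

z_bar = -8.7000 - 15.9000i, z*z_bar = 328.5


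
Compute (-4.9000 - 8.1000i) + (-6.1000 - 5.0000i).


Real: -4.9 - 6.1 = -11
Imag: -8.1 - 5 = -13.1

-11.0000 - 13.1000i


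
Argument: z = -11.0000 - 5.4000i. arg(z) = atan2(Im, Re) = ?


Re = -11, Im = -5.4
arg = atan2(-5.4, -11) = -153.8532 degrees

arg(z) = -153.8532 degrees


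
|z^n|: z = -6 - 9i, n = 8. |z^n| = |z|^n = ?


|z| = sqrt(36+81) = sqrt(117) = 10.8167
|z^8| = |z|^8 = (sqrt(117))^8 = 117^4 = 187388721

|z^8| = 187388721


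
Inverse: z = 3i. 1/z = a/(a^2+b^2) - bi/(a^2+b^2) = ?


|z|^2 = 0+9 = 9
1/z = (0 - 3i)/9

1/z = 0 - 0.3333i


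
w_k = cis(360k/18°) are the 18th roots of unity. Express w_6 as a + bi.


Angle = 360*6/18 = 120°
a = cos(120°) = -0.5000
b = sin(120°) = 0.8660

-0.5000 + 0.8660i


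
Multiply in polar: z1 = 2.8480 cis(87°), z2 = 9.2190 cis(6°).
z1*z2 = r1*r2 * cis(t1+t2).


r = 2.8480 * 9.2190 = 26.2557
theta = 87° + 6° = 93° = 93° (mod 360)

26.2557 cis(93°)


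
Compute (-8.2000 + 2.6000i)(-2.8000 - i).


Real = -8.2*(-2.8) - 2.6*(-1) = 22.96 - (-2.6) = 25.56
Imag = -8.2*(-1) - (2.8)*2.6 = 8.2 - (7.28) = 0.92

25.5600 + 0.9200i


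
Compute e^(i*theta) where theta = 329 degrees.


cos(329°) = 0.8572
sin(329°) = -0.5150

e^(i*329°) = 0.8572 - 0.5150i


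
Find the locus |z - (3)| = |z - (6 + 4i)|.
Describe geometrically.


Equal distances means the locus is the perpendicular bisector of z1 and z2.
Midpoint = ((3+6)/2, (0+4)/2) = (4.5000, 2.0000)

Perpendicular bisector through (4.5000, 2.0000)


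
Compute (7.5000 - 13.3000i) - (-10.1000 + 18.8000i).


Real: 7.5 + 10.1 = 17.6
Imag: -13.3 - 18.8 = -32.1

17.6000 - 32.1000i


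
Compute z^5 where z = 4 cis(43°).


r^5 = 4^5 = 1024
n*theta = 5*43° = 215° = 215° (mod 360)
a = 1024*cos(215°) = -838.8117
b = 1024*sin(215°) = -587.3423

1024 cis(215°) = -838.8117 - 587.3423i


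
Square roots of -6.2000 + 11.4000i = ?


|z| = sqrt(38.44+129.96) = 12.9769
sqrt((|z|+a)/2) = sqrt((12.9769+(-6.2))/2) = sqrt(3.3885) = 1.8408
sqrt((|z|-a)/2) = sqrt((12.9769-(-6.2))/2) = sqrt(9.5885) = 3.0965

±(1.8408 + 3.0965i) i.e. 1.8408 + 3.0965i and -1.8408 - 3.0965i


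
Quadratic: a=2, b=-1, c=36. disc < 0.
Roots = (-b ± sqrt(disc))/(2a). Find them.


disc = (-1)^2 - 4*2*36 = 1 - 288 = -287
sqrt(|disc|) = sqrt(287) = 16.9411
Real part = 1/(2*2) = 0.2500
Imag part = 16.9411/(2*2) = 4.2353

0.2500 ± 4.2353i


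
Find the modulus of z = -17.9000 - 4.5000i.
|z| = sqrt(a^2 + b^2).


|z| = sqrt((-17.9)^2 + (-4.5)^2) = sqrt(320.41 + 20.25) = sqrt(340.66) = 18.4570

|z| = 18.4570


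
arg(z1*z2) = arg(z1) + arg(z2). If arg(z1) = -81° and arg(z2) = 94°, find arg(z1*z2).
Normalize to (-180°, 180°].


arg(z1*z2) = -81° + 94° = 13°
Normalized to (-180°, 180°]: 13°

13°


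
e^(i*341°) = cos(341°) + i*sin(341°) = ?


cos(341°) = 0.9455
sin(341°) = -0.3256

e^(i*341°) = 0.9455 - 0.3256i


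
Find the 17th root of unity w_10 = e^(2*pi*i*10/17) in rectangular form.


Angle = 360*10/17 = 211.7647°
a = cos(211.7647°) = -0.8502
b = sin(211.7647°) = -0.5264

-0.8502 - 0.5264i


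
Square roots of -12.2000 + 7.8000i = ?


|z| = sqrt(148.84+60.84) = 14.4803
sqrt((|z|+a)/2) = sqrt((14.4803+(-12.2))/2) = sqrt(1.1402) = 1.0678
sqrt((|z|-a)/2) = sqrt((14.4803-(-12.2))/2) = sqrt(13.3402) = 3.6524

±(1.0678 + 3.6524i) i.e. 1.0678 + 3.6524i and -1.0678 - 3.6524i


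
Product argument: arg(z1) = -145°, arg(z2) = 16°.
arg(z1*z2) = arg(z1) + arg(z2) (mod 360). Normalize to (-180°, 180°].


arg(z1*z2) = -145° + 16° = -129°
Normalized to (-180°, 180°]: -129°

-129°


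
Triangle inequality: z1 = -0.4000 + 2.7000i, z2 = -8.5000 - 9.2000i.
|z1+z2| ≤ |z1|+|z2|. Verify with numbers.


|z1| = sqrt((-0.4)^2 + 2.7^2) = sqrt(7.45) = 2.7295
|z2| = sqrt((-8.5)^2 + (-9.2)^2) = sqrt(156.89) = 12.5256
z1+z2 = -8.9000 - 6.5000i
|z1+z2| = sqrt(121.46) = 11.0209
|z1|+|z2| = 2.7295 + 12.5256 = 15.2551

|z1+z2| = 11.0209 ≤ |z1|+|z2| = 15.2551 (verified)


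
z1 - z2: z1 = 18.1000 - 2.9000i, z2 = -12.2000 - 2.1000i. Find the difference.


Real: 18.1 + 12.2 = 30.3
Imag: -2.9 + 2.1 = -0.8

30.3000 - 0.8000i


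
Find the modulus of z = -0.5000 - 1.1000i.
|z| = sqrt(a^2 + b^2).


|z| = sqrt((-0.5)^2 + (-1.1)^2) = sqrt(0.25 + 1.21) = sqrt(1.46) = 1.2083

|z| = 1.2083


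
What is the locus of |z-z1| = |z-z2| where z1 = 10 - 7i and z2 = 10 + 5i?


Equal distances means the locus is the perpendicular bisector of z1 and z2.
Midpoint = ((10+10)/2, (-7+5)/2) = (10.0000, -1.0000)

Perpendicular bisector through (10.0000, -1.0000)


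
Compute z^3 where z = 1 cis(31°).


r^3 = 1^3 = 1
n*theta = 3*31° = 93° = 93° (mod 360)
a = 1*cos(93°) = -0.0523
b = 1*sin(93°) = 0.9986

1 cis(93°) = -0.0523 + 0.9986i


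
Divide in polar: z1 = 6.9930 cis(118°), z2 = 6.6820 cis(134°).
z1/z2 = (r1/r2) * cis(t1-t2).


r = 6.9930 / 6.6820 = 1.0465
theta = 118° - 134° = -16° = 344° (mod 360)

1.0465 cis(344°)


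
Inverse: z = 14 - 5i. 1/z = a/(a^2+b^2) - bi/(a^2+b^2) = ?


|z|^2 = 196+25 = 221
1/z = (14 + 5i)/221

1/z = 0.0633 + 0.0226i


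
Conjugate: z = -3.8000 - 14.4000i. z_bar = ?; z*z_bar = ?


z_bar = -3.8000 + 14.4000i
z*z_bar = (-3.8)^2 + (-14.4)^2 = 14.44 + 207.36 = 221.8

z_bar = -3.8000 + 14.4000i, z*z_bar = 221.8


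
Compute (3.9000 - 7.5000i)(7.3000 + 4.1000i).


Real = 3.9*7.3 - (-7.5)*4.1 = 28.47 - (-30.75) = 59.22
Imag = 3.9*4.1 + 7.3*(-7.5) = 15.99 - (54.75) = -38.76

59.2200 - 38.7600i


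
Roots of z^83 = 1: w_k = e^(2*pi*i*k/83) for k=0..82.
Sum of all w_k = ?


The sum of all 83th roots of unity is 0.
Geometric series: (1 - w^83)/(1 - w) = (1-1)/(1-w) = 0 since w^83 = 1, w ≠ 1.
Alternatively: coefficient of z^82 in z^83 - 1 is 0.

0


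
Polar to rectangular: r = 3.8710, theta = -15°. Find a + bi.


a = 3.8710*cos(-15°) = 3.8710*0.96593 = 3.7391
b = 3.8710*sin(-15°) = 3.8710*(-0.25882) = -1.0019

3.7391 - 1.0019i


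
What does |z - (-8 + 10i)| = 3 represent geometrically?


|z - z0| = r is a circle with center z0 and radius r.
Center = (-8, 10), radius = 3

Circle with center (-8, 10) and radius 3


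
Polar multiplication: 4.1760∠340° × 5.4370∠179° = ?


r = 4.1760 * 5.4370 = 22.7049
theta = 340° + 179° = 519° = 159° (mod 360)

22.7049 cis(159°)


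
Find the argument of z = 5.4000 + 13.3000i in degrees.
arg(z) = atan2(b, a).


Re = 5.4, Im = 13.3
arg = atan2(13.3, 5.4) = 67.9021 degrees

arg(z) = 67.9021 degrees


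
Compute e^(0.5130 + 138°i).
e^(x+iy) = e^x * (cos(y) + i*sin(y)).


e^0.5130 = 1.6703
cos(138°) = -0.74314
sin(138°) = 0.6691
Real = 1.6703*(-0.74314) = -1.2413
Imag = 1.6703*0.6691 = 1.1176

-1.2413 + 1.1176i


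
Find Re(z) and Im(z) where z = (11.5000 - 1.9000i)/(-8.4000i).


Multiply by conjugate: (11.5000 - 1.9000i)(8.4000i) / (0^2 + (-8.4)^2)
Numerator real = 11.5*0 - (1.9)*(-8.4) = 15.96
Numerator imag = -1.9*0 - 11.5*(-8.4) = 96.6
Denominator = 70.56
Re(z) = 15.96/70.56 = 0.2262
Im(z) = 96.6/70.56 = 1.3690

Re(z) = 0.2262, Im(z) = 1.3690


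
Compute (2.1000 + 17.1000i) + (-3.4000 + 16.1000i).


Real: 2.1 - 3.4 = -1.3
Imag: 17.1 + 16.1 = 33.2

-1.3000 + 33.2000i


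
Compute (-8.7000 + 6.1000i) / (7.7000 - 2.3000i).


Conjugate of z2 = 7.7000 + 2.3000i
Numerator: (-8.7000 + 6.1000i)(7.7000 + 2.3000i) = -81.0200 + 26.9600i
Denominator: 7.7^2 + (-2.3)^2 = 64.58
Result = (-81.0200 + 26.9600i)/64.58

-1.2546 + 0.4175i


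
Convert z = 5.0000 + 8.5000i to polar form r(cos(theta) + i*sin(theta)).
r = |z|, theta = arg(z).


r = sqrt(25+72.25) = sqrt(97.25) = 9.8615
theta = atan2(8.5, 5) = 59.5345 degrees

r = 9.8615, theta = 59.5345 degrees


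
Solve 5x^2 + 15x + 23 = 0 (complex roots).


disc = 15^2 - 4*5*23 = 225 - 460 = -235
sqrt(|disc|) = sqrt(235) = 15.3297
Real part = -15/(2*5) = -1.5000
Imag part = 15.3297/(2*5) = 1.5330

-1.5000 ± 1.5330i


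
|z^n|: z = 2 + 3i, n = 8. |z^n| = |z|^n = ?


|z| = sqrt(4+9) = sqrt(13) = 3.6056
|z^8| = |z|^8 = (sqrt(13))^8 = 13^4 = 28561

|z^8| = 28561


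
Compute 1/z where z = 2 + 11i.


|z|^2 = 4+121 = 125
1/z = (2 - 11i)/125

1/z = 0.0160 - 0.0880i


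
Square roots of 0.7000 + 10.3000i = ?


|z| = sqrt(0.49+106.09) = 10.3238
sqrt((|z|+a)/2) = sqrt((10.3238+0.7)/2) = sqrt(5.5119) = 2.3477
sqrt((|z|-a)/2) = sqrt((10.3238-0.7)/2) = sqrt(4.8119) = 2.1936

±(2.3477 + 2.1936i) i.e. 2.3477 + 2.1936i and -2.3477 - 2.1936i


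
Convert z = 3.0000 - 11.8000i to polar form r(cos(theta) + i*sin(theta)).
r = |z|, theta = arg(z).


r = sqrt(9+139.24) = sqrt(148.24) = 12.1754
theta = atan2(-11.8, 3) = -75.7355 degrees

r = 12.1754, theta = -75.7355 degrees


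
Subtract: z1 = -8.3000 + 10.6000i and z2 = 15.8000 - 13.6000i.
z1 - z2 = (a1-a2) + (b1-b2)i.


Real: -8.3 - 15.8 = -24.1
Imag: 10.6 + 13.6 = 24.2

-24.1000 + 24.2000i


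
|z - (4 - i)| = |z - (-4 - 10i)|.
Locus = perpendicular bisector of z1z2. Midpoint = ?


Equal distances means the locus is the perpendicular bisector of z1 and z2.
Midpoint = ((4+(-4))/2, (-1+(-10))/2) = (0, -5.5000)

Perpendicular bisector through (0, -5.5000)


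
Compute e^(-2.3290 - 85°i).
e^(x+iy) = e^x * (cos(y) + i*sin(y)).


e^-2.3290 = 0.0974
cos(-85°) = 0.0872
sin(-85°) = -0.9962
Real = 0.0974*0.0872 = 0.0085
Imag = 0.0974*(-0.9962) = -0.0970

0.0085 - 0.0970i


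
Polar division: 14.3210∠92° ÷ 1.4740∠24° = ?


r = 14.3210 / 1.4740 = 9.7157
theta = 92° - 24° = 68° = 68° (mod 360)

9.7157 cis(68°)


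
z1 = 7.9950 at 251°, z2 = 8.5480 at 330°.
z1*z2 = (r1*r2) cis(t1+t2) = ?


r = 7.9950 * 8.5480 = 68.3413
theta = 251° + 330° = 581° = 221° (mod 360)

68.3413 cis(221°)


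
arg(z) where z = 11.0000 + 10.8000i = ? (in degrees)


Re = 11, Im = 10.8
arg = atan2(10.8, 11) = 44.4744 degrees

arg(z) = 44.4744 degrees


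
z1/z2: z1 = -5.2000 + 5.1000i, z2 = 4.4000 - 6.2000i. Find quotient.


Conjugate of z2 = 4.4000 + 6.2000i
Numerator: (-5.2000 + 5.1000i)(4.4000 + 6.2000i) = -54.5000 - 9.8000i
Denominator: 4.4^2 + (-6.2)^2 = 57.8
Result = (-54.5000 - 9.8000i)/57.8

-0.9429 - 0.1696i


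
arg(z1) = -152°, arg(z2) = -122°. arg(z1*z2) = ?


arg(z1*z2) = -152° - 122° = -274°
Normalized to (-180°, 180°]: 86°

86°


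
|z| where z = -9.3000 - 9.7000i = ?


|z| = sqrt((-9.3)^2 + (-9.7)^2) = sqrt(86.49 + 94.09) = sqrt(180.58) = 13.4380

|z| = 13.4380


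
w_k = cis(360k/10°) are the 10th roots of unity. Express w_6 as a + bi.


Angle = 360*6/10 = 216°
a = cos(216°) = -0.8090
b = sin(216°) = -0.5878

-0.8090 - 0.5878i


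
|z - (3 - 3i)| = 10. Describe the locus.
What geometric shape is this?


|z - z0| = r is a circle with center z0 and radius r.
Center = (3, -3), radius = 10

Circle with center (3, -3) and radius 10


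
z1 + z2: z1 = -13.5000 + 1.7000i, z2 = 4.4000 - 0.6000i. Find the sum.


Real: -13.5 + 4.4 = -9.1
Imag: 1.7 - 0.6 = 1.1

-9.1000 + 1.1000i


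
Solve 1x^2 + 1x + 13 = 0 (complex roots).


disc = 1^2 - 4*1*13 = 1 - 52 = -51
sqrt(|disc|) = sqrt(51) = 7.1414
Real part = -1/(2*1) = -0.5000
Imag part = 7.1414/(2*1) = 3.5707

-0.5000 ± 3.5707i


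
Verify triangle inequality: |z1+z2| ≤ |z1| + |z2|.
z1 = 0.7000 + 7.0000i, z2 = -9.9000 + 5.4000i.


|z1| = sqrt(0.7^2 + 7^2) = sqrt(49.49) = 7.0349
|z2| = sqrt((-9.9)^2 + 5.4^2) = sqrt(127.17) = 11.2770
z1+z2 = -9.2000 + 12.4000i
|z1+z2| = sqrt(238.4) = 15.4402
|z1|+|z2| = 7.0349 + 11.2770 = 18.3119

|z1+z2| = 15.4402 ≤ |z1|+|z2| = 18.3119 (verified)


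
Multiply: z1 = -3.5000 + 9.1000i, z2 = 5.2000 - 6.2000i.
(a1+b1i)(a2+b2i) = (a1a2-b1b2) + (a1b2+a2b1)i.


Real = -3.5*5.2 - 9.1*(-6.2) = -18.2 - (-56.42) = 38.22
Imag = -3.5*(-6.2) + 5.2*9.1 = 21.7 + 47.32 = 69.02

38.2200 + 69.0200i


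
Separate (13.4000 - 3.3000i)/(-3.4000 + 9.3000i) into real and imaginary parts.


Multiply by conjugate: (13.4000 - 3.3000i)(-3.4000 - 9.3000i) / ((-3.4)^2 + 9.3^2)
Numerator real = 13.4*(-3.4) - (3.3)*9.3 = -76.25
Numerator imag = -3.3*(-3.4) - 13.4*9.3 = -113.4
Denominator = 98.05
Re(z) = -76.25/98.05 = -0.7777
Im(z) = -113.4/98.05 = -1.1566

Re(z) = -0.7777, Im(z) = -1.1566


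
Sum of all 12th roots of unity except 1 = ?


With w = e^(2*pi*i/12), all 12 of the 12th roots of unity w^0 = 1, w, ..., w^(11) sum to 0: 1 + w + ... + w^(11) = (1 - w^12)/(1 - w) = 0 since w^12 = 1, w ≠ 1.
Removing the root 1: w + w^2 + ... + w^(11) = 0 - 1 = -1

Sum = -1


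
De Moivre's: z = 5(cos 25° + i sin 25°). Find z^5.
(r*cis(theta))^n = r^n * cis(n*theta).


r^5 = 5^5 = 3125
n*theta = 5*25° = 125° = 125° (mod 360)
a = 3125*cos(125°) = -1792.4264
b = 3125*sin(125°) = 2559.8501

3125 cis(125°) = -1792.4264 + 2559.8501i


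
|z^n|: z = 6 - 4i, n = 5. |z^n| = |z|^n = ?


|z| = sqrt(36+16) = sqrt(52) = 7.2111
|z^5| = |z|^5 = (sqrt(52))^5 = 52^2 * sqrt(52) = 2704*sqrt(52)

|z^5| = 2704*sqrt(52) ≈ 19498.8213


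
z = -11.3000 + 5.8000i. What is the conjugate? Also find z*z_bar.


z_bar = -11.3000 - 5.8000i
z*z_bar = (-11.3)^2 + 5.8^2 = 127.69 + 33.64 = 161.33

z_bar = -11.3000 - 5.8000i, z*z_bar = 161.33


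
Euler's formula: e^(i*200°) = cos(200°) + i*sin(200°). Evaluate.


cos(200°) = -0.9397
sin(200°) = -0.3420

e^(i*200°) = -0.9397 - 0.3420i


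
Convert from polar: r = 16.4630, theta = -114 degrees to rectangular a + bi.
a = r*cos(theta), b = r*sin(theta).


a = 16.4630*cos(-114°) = 16.4630*(-0.406737) = -6.6961
b = 16.4630*sin(-114°) = 16.4630*(-0.913545) = -15.0397

-6.6961 - 15.0397i


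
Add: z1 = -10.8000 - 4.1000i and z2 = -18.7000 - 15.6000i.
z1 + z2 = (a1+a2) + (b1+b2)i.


Real: -10.8 - 18.7 = -29.5
Imag: -4.1 - 15.6 = -19.7

-29.5000 - 19.7000i


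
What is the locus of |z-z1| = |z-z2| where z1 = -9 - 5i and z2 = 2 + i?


Equal distances means the locus is the perpendicular bisector of z1 and z2.
Midpoint = ((-9+2)/2, (-5+1)/2) = (-3.5000, -2.0000)

Perpendicular bisector through (-3.5000, -2.0000)


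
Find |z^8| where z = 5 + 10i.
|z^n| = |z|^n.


|z| = sqrt(25+100) = sqrt(125) = 11.1803
|z^8| = |z|^8 = (sqrt(125))^8 = 125^4 = 244140625

|z^8| = 244140625


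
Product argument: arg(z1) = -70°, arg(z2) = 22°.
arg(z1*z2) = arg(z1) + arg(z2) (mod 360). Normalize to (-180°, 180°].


arg(z1*z2) = -70° + 22° = -48°
Normalized to (-180°, 180°]: -48°

-48°


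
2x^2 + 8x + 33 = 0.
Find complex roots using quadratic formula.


disc = 8^2 - 4*2*33 = 64 - 264 = -200
sqrt(|disc|) = sqrt(200) = 14.1421
Real part = -8/(2*2) = -2.0000
Imag part = 14.1421/(2*2) = 3.5355

-2.0000 ± 3.5355i


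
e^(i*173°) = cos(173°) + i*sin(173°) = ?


cos(173°) = -0.9925
sin(173°) = 0.1219

e^(i*173°) = -0.9925 + 0.1219i


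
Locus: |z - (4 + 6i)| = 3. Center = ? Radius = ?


|z - z0| = r is a circle with center z0 and radius r.
Center = (4, 6), radius = 3

Circle with center (4, 6) and radius 3


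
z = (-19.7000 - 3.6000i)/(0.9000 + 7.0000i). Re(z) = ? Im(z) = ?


Multiply by conjugate: (-19.7000 - 3.6000i)(0.9000 - 7.0000i) / (0.9^2 + 7^2)
Numerator real = -19.7*0.9 - (3.6)*7 = -42.93
Numerator imag = -3.6*0.9 - (-19.7)*7 = 134.66
Denominator = 49.81
Re(z) = -42.93/49.81 = -0.8619
Im(z) = 134.66/49.81 = 2.7035

Re(z) = -0.8619, Im(z) = 2.7035


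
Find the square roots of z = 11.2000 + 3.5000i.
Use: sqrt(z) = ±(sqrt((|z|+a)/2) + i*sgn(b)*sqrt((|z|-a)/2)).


|z| = sqrt(125.44+12.25) = 11.7341
sqrt((|z|+a)/2) = sqrt((11.7341+11.2)/2) = sqrt(11.4671) = 3.3863
sqrt((|z|-a)/2) = sqrt((11.7341-11.2)/2) = sqrt(0.2671) = 0.5168

±(3.3863 + 0.5168i) i.e. 3.3863 + 0.5168i and -3.3863 - 0.5168i


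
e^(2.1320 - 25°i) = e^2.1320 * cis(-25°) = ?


e^2.1320 = 8.4317
cos(-25°) = 0.90631
sin(-25°) = -0.42262
Real = 8.4317*0.90631 = 7.6417
Imag = 8.4317*(-0.42262) = -3.5634

7.6417 - 3.5634i


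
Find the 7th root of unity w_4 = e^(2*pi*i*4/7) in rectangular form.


Angle = 360*4/7 = 205.7143°
a = cos(205.7143°) = -0.9010
b = sin(205.7143°) = -0.4339

-0.9010 - 0.4339i


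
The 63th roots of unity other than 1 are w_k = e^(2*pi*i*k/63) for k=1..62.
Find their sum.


With w = e^(2*pi*i/63), all 63 of the 63th roots of unity w^0 = 1, w, ..., w^(62) sum to 0: 1 + w + ... + w^(62) = (1 - w^63)/(1 - w) = 0 since w^63 = 1, w ≠ 1.
Removing the root 1: w + w^2 + ... + w^(62) = 0 - 1 = -1

Sum = -1


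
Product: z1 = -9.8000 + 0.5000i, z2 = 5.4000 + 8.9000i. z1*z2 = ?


Real = -9.8*5.4 - 0.5*8.9 = -52.92 - 4.45 = -57.37
Imag = -9.8*8.9 + 5.4*0.5 = -87.22 + 2.7 = -84.52

-57.3700 - 84.5200i


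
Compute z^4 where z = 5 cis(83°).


r^4 = 5^4 = 625
n*theta = 4*83° = 332° = 332° (mod 360)
a = 625*cos(332°) = 551.8422
b = 625*sin(332°) = -293.4197

625 cis(332°) = 551.8422 - 293.4197i


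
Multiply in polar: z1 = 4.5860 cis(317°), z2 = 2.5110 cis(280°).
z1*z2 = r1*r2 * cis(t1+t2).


r = 4.5860 * 2.5110 = 11.5154
theta = 317° + 280° = 597° = 237° (mod 360)

11.5154 cis(237°)
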